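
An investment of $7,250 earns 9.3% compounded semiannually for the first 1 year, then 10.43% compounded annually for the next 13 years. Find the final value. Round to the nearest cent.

Phase 1: 7,250·(1 + 0.0465)^2 ≈ 7,939.9263.
Phase 2: 7,939.9263·(1 + 0.1043)^13 ≈ 28,836.8893.

$28,836.89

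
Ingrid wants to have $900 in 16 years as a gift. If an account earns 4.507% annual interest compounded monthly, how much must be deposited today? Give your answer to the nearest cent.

Growth factor = (1 + 0.04507/12)^192 ≈ 2.05395906.
P = 900/2.05395906 ≈ 438.1782.

$438.18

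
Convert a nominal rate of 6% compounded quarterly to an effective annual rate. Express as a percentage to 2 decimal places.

EAR = (1 + 6%/4)^4 − 1 = (1 + 0.015)^4 − 1.
(1 + 0.015)^4 ≈ 1.061364, so EAR ≈ 6.13636%.

6.14%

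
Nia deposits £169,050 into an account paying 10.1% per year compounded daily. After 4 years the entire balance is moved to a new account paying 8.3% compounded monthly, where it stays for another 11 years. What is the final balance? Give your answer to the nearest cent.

Phase 1: 169,050·(1 + 0.101/365)^1460 ≈ 253,189.6072.
Phase 2: 253,189.6072·(1 + 0.083/12)^132 ≈ 628,914.7214.

£628,914.72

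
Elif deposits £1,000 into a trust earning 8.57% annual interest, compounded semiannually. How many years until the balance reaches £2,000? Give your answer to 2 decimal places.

We need (1 + 0.04285)^(2t) = 2, so 2t = ln 2 / ln 1.04285 ≈ 16.5203.
t ≈ 16.5203/2 = 8.2601 years.

8.26 years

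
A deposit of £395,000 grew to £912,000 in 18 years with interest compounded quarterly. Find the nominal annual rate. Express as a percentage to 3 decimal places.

4.676%

(1 + r/4)^72 = 912,000/395,000 = 2.30886.
1 + r/4 = 2.30886^(1/72) ≈ 1.011689, so r/4 ≈ 0.0116894.
r ≈ 4·0.0116894 = 4.67575%.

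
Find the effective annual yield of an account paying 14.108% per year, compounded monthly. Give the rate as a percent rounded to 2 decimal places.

15.06%

EAR = (1 + 14.108%/12)^12 − 1 = (1 + 0.0117567)^12 − 1.
(1 + 0.0117567)^12 ≈ 1.15057, so EAR ≈ 15.05696%.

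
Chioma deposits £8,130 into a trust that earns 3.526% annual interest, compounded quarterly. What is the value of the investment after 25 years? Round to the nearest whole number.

Growth factor = (1 + 0.008815)^100 ≈ 2.4052106088.
A ≈ 8,130 × 2.4052106088 ≈ 19,554.3622.

£19,554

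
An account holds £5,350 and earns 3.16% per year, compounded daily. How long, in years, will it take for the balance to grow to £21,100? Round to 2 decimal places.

(1 + 0.0000865753)^(365t) = 21,100/5,350 = 3.9439.
365t·ln(1 + 0.0000865753) = ln(3.9439); 365t = 1.3722/8.65716e-05 ≈ 15850.1929.
t ≈ 43.4252 years.

43.43 years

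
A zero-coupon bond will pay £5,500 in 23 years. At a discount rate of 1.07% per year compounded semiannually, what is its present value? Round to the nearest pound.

£4,303

Periodic rate = 1.07%/2 = 0.00535; 46 periods.
P = 5,500/(1 + 0.00535)^46 ≈ 5,500/1.27818873 ≈ 4,302.9639.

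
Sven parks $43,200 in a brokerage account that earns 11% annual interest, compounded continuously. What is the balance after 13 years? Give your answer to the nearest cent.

$180,519.81

A = P·e^(rt) = 43,200·e^(0.11·13) = 43,200·e^1.43.
e^1.43 ≈ 4.17869919192, so A ≈ 180,519.8051.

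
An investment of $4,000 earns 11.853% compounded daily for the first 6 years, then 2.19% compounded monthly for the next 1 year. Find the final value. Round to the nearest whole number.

$8,325

Phase 1: 4,000·(1 + 0.11853/365)^2190 ≈ 8,144.6308.
Phase 2: 8,144.6308·(1 + 0.001825)^12 ≈ 8,324.7995.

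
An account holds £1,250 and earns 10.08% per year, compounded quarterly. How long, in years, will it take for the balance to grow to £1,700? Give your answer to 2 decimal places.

3.09 years

We need (1 + 0.0252)^(4t) = 1.36, so 4t = ln 1.36 / ln 1.0252 ≈ 12.3549.
t ≈ 12.3549/4 = 3.0887 years.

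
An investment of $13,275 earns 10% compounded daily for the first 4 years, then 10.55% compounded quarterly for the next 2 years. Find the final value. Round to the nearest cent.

$24,388.05

Phase 1: 13,275·(1 + 0.1/365)^1460 ≈ 19,802.8879.
Phase 2: 19,802.8879·(1 + 0.026375)^8 ≈ 24,388.0486.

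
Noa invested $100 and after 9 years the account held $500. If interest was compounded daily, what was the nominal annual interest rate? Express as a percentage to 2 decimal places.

The 3285-period growth factor is 500/100 = 5.
r/365 = 5^(1/3285) − 1 ≈ 0.000490055, so r ≈ 365·0.000490055 = 17.88702%.

17.89%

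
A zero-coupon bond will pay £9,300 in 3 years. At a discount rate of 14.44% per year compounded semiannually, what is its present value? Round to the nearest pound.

£6,121

Periodic rate = 14.44%/2 = 0.0722; 6 periods.
P = 9,300/(1 + 0.0722)^6 ≈ 9,300/1.51933946 ≈ 6,121.0811.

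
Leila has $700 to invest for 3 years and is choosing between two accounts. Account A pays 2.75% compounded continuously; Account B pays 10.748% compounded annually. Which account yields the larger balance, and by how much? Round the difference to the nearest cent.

A: e^(0.0275·3) = e^0.0825 ≈ 1.08599867, so 700 × 1.08599867 ≈ 760.1991.
B: (1 + 0.10748)^3 ≈ 1.35833745, so 700 × 1.35833745 ≈ 950.8362.
Difference ≈ 190.6371 in favor of B.

Account B, by $190.64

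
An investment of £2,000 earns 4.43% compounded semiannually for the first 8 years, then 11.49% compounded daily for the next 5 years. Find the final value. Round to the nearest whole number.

After 8 years at 4.43%: 2,000 × 1.41982274 ≈ 2,839.6455.
Then 5 years at 11.49%: 2,839.6455 × 1.776081609 ≈ 5,043.4421.

£5,043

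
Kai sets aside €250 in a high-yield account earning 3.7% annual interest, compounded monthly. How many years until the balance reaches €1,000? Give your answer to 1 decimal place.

We need (1 + 0.00308333)^(12t) = 4, so 12t = ln 4 / ln 1.003083 ≈ 450.3018.
t ≈ 450.3018/12 = 37.5251 years.

37.5 years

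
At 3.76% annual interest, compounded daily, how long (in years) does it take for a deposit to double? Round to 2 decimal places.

18.44 years

(1 + 0.000103014)^(365t) = 2.
365t = ln 2 / ln(1 + 0.000103014) ≈ 0.69315/0.000103008 ≈ 6729.0360.
t ≈ 18.4357.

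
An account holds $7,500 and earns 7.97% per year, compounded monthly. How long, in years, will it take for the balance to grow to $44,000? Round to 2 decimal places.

22.27 years

We need (1 + 0.00664167)^(12t) = 5.8667, so 12t = ln 5.8667 / ln 1.006642 ≈ 267.2756.
t ≈ 267.2756/12 = 22.2730 years.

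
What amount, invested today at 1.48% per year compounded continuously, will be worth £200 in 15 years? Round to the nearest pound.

£160

P = A·e^(−rt) = 200·e^(−0.222).
e^(−0.222) ≈ 0.800915364, so P ≈ 160.1831.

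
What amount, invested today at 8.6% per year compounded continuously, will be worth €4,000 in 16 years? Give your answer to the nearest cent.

P = A·e^(−rt) = 4,000·e^(−1.376).
e^(−1.376) ≈ 0.2525868826, so P ≈ 1,010.3475.

€1,010.35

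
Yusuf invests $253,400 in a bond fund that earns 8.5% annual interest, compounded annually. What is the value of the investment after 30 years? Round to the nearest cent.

Annual rate = 8.5% = 0.085; years = 30.
A = 253,400·(1 + 0.085)^30 ≈ 253,400·11.55825164209 ≈ 2,928,860.9661.

$2,928,860.97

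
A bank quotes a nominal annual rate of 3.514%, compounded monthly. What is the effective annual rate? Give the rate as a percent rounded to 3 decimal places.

EAR = (1 + 3.514%/12)^12 − 1 = (1 + 0.00292833)^12 − 1.
(1 + 0.00292833)^12 ≈ 1.035712, so EAR ≈ 3.57115%.

3.571%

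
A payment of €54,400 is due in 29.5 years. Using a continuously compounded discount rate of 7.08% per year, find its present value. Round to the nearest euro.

€6,738

P = A·e^(−rt) = 54,400·e^(−2.0886).
e^(−2.0886) ≈ 0.12386041908, so P ≈ 6,738.0068.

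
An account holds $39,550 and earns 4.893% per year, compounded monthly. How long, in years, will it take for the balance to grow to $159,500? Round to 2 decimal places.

We need (1 + 0.0040775)^(12t) = 4.0329, so 12t = ln 4.0329 / ln 1.004077 ≈ 342.6902.
t ≈ 342.6902/12 = 28.5575 years.

28.56 years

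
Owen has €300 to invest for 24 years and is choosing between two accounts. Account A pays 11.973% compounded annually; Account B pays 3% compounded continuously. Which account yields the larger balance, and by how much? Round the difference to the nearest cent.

Account A growth factor: (1 + 0.11973)^24 ≈ 15.09105276; balance ≈ 4,527.3158.
Account B growth factor: e^(0.03·24) = e^0.72 ≈ 2.05443321; balance ≈ 616.3300.
Account A is larger by 3,910.9859.

Account A, by €3,910.99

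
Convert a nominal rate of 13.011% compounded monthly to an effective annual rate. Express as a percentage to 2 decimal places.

13.82%

One year is 12 periods at 0.0108425 each: (1 + 0.0108425)^12 ≈ 1.138156.
EAR = 1.138156 − 1 ≈ 13.81563%.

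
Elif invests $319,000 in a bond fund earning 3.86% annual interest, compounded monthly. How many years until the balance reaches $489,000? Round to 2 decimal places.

We need (1 + 0.00321667)^(12t) = 1.5329, so 12t = ln 1.5329 / ln 1.003217 ≈ 133.0129.
t ≈ 133.0129/12 = 11.0844 years.

11.08 years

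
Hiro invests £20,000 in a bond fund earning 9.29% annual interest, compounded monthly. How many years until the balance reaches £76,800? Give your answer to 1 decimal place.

We need (1 + 0.00774167)^(12t) = 3.84, so 12t = ln 3.84 / ln 1.007742 ≈ 174.4681.
t ≈ 174.4681/12 = 14.5390 years.

14.5 years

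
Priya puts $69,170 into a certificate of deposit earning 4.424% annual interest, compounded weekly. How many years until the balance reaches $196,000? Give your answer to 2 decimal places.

We need (1 + 0.000850769)^(52t) = 2.8336, so 52t = ln 2.8336 / ln 1.000851 ≈ 1224.7627.
t ≈ 1224.7627/52 = 23.5531 years.

23.55 years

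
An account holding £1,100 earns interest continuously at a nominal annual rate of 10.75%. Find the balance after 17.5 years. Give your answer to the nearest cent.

A = P·e^(rt) = 1,100·e^(0.1075·17.5) = 1,100·e^1.88125.
e^1.88125 ≈ 6.561701865, so A ≈ 7,217.8721.

£7,217.87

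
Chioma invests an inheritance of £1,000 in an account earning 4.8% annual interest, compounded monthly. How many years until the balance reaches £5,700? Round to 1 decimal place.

We need (1 + 0.004)^(12t) = 5.7, so 12t = ln 5.7 / ln 1.004 ≈ 435.9862.
t ≈ 435.9862/12 = 36.3322 years.

36.3 years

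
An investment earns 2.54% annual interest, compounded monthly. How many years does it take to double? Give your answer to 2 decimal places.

27.32 years

(1 + 0.00211667)^(12t) = 2.
12t = ln 2 / ln(1 + 0.00211667) ≈ 0.69315/0.00211443 ≈ 327.8176.
t ≈ 27.3181.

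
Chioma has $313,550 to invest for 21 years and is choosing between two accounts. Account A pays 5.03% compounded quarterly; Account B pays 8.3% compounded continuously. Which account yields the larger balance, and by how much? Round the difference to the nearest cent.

A: (1 + 0.012575)^84 ≈ 2.85683300869, so 313,550 × 2.85683300869 ≈ 895,759.9899.
B: e^(0.083·21) = e^1.743 ≈ 5.714461116643, so 313,550 × 5.714461116643 ≈ 1,791,769.2831.
Difference ≈ 896,009.2932 in favor of B.

Account B, by $896,009.29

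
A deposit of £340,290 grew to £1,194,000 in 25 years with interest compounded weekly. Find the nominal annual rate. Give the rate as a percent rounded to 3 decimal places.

5.023%

(1 + r/52)^1300 = 1,194,000/340,290 = 3.50877.
1 + r/52 = 3.50877^(1/1300) ≈ 1.000966, so r/52 ≈ 0.000966056.
r ≈ 52·0.000966056 = 5.02349%.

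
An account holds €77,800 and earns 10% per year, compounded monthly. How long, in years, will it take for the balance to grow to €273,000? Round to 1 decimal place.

We need (1 + 0.00833333)^(12t) = 3.509, so 12t = ln 3.509 / ln 1.008333 ≈ 151.2664.
t ≈ 151.2664/12 = 12.6055 years.

12.6 years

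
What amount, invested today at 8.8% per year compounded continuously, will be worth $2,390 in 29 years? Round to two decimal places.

P = A·e^(−rt) = 2,390·e^(−2.552).
e^(−2.552) ≈ 0.07792565873, so P ≈ 186.2423.

$186.24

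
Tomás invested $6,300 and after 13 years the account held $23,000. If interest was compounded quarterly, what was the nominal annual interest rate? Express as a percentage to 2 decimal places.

The 52-period growth factor is 23,000/6,300 = 3.65079.
r/4 = 3.65079^(1/52) − 1 ≈ 0.0252154, so r ≈ 4·0.0252154 = 10.08618%.

10.09%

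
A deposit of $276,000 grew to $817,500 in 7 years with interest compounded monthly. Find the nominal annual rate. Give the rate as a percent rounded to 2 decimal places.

15.61%

The 84-period growth factor is 817,500/276,000 = 2.96196.
r/12 = 2.96196^(1/84) − 1 ≈ 0.0130107, so r ≈ 12·0.0130107 = 15.61284%.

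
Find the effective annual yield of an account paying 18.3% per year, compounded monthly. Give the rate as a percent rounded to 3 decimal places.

One year is 12 periods at 0.01525 each: (1 + 0.01525)^12 ≈ 1.199157.
EAR = 1.199157 − 1 ≈ 19.91568%.

19.916%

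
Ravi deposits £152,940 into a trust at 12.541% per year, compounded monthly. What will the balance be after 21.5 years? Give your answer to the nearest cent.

Periodic rate = 12.541%/12 = 0.0104508; periods = 12·21.5 = 258.
A = 152,940·(1 + 0.12541/12)^258 ≈ 152,940·14.6190143099 ≈ 2,235,832.0486.

£2,235,832.05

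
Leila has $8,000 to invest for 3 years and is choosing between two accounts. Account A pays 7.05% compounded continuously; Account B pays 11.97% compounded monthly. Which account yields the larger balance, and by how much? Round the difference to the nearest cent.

Account B, by $1,551.72

Account A growth factor: e^(0.0705·3) = e^0.2115 ≈ 1.235529966; balance ≈ 9,884.2397.
Account B growth factor: (1 + 0.009975)^36 ≈ 1.4294943932; balance ≈ 11,435.9551.
Account B is larger by 1,551.7154.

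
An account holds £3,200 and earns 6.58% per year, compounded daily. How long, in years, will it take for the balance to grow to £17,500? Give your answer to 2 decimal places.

25.82 years

(1 + 0.000180274)^(365t) = 17,500/3,200 = 5.4688.
365t·ln(1 + 0.000180274) = ln(5.4688); 365t = 1.6991/0.000180258 ≈ 9425.6713.
t ≈ 25.8238 years.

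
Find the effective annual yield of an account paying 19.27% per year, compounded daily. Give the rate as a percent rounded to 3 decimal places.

EAR = (1 + 19.27%/365)^365 − 1 = (1 + 0.000527945)^365 − 1.
(1 + 0.000527945)^365 ≈ 1.212457, so EAR ≈ 21.24573%.

21.246%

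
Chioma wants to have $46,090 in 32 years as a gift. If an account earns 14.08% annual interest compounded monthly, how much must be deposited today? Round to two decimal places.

Periodic rate = 14.08%/12 = 0.0117333; 384 periods.
P = 46,090/(1 + 0.1408/12)^384 ≈ 46,090/88.179288195 ≈ 522.6851.

$522.69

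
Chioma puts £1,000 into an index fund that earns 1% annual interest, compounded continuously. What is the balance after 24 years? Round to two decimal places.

£1,271.25

A = P·e^(rt) = 1,000·e^(0.01·24) = 1,000·e^0.24.
e^0.24 ≈ 1.27124915, so A ≈ 1,271.2492.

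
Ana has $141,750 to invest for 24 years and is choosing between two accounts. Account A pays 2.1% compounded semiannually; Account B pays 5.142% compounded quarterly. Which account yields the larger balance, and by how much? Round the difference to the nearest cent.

Account B, by $249,100.13

A: (1 + 0.0105)^48 ≈ 1.65098549176, so 141,750 × 1.65098549176 ≈ 234,027.1935.
B: (1 + 0.012855)^96 ≈ 3.4083056117, so 141,750 × 3.4083056117 ≈ 483,127.3205.
Difference ≈ 249,100.1270 in favor of B.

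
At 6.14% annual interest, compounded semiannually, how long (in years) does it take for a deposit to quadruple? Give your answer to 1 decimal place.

22.9 years

(1 + 0.0307)^(2t) = 4.
2t = ln 4 / ln(1 + 0.0307) ≈ 1.3863/0.0302382 ≈ 45.8458.
t ≈ 22.9229.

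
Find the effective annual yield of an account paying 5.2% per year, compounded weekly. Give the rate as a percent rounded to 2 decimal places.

5.33%

One year is 52 periods at 0.001 each: (1 + 0.001)^52 ≈ 1.053348.
EAR = 1.053348 − 1 ≈ 5.33484%.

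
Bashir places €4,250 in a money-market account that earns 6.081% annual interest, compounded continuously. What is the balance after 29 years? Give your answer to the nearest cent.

A = P·e^(rt) = 4,250·e^(0.06081·29) = 4,250·e^1.76349.
e^1.76349 ≈ 5.8327582402, so A ≈ 24,789.2225.

€24,789.22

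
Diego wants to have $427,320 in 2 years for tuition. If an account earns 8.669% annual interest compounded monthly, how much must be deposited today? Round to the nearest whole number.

$359,522

Growth factor = (1 + 0.08669/12)^24 ≈ 1.188576933.
P = 427,320/1.188576933 ≈ 359,522.3735.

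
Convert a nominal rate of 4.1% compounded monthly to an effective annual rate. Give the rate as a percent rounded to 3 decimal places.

EAR = (1 + 4.1%/12)^12 − 1 = (1 + 0.00341667)^12 − 1.
(1 + 0.00341667)^12 ≈ 1.041779, so EAR ≈ 4.17793%.

4.178%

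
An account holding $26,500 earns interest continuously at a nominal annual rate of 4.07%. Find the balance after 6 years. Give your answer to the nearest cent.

A = P·e^(rt) = 26,500·e^(0.0407·6) = 26,500·e^0.2442.
e^0.2442 ≈ 1.2765996249, so A ≈ 33,829.8901.

$33,829.89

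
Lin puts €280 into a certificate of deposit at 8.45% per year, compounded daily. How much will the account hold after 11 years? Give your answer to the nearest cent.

Growth factor = (1 + 0.0845/365)^4015 ≈ 2.53296974.
A ≈ 280 × 2.53296974 ≈ 709.2315.

€709.23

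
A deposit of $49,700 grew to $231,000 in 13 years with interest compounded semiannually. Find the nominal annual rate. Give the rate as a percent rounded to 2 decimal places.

12.17%

The 26-period growth factor is 231,000/49,700 = 4.64789.
r/2 = 4.64789^(1/26) − 1 ≈ 0.0608737, so r ≈ 2·0.0608737 = 12.17474%.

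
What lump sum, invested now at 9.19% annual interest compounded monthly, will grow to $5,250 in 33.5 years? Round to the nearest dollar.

$244

Growth factor = (1 + 0.0919/12)^402 ≈ 21.47568103.
P = 5,250/21.47568103 ≈ 244.4626.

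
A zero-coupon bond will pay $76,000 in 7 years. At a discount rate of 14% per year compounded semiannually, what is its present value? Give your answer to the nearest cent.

Periodic rate = 14%/2 = 0.07; 14 periods.
P = 76,000/(1 + 0.07)^14 ≈ 76,000/2.5785341502 ≈ 29,474.1103.

$29,474.11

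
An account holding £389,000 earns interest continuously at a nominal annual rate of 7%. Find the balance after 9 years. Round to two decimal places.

£730,390.52

A = P·e^(rt) = 389,000·e^(0.07·9) = 389,000·e^0.63.
e^0.63 ≈ 1.87761057926, so A ≈ 730,390.5153.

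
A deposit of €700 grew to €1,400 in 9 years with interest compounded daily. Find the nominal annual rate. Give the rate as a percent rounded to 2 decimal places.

(1 + r/365)^3285 = 1,400/700 = 2.
1 + r/365 = 2^(1/3285) ≈ 1.000211, so r/365 ≈ 0.000211026.
r ≈ 365·0.000211026 = 7.70245%.

7.70%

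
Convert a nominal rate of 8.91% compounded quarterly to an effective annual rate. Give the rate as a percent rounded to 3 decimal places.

9.212%

EAR = (1 + 8.91%/4)^4 − 1 = (1 + 0.022275)^4 − 1.
(1 + 0.022275)^4 ≈ 1.092122, so EAR ≈ 9.21215%.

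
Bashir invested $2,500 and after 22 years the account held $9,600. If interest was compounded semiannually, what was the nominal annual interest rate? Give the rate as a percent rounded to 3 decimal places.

The 44-period growth factor is 9,600/2,500 = 3.84.
r/2 = 3.84^(1/44) − 1 ≈ 0.0310513, so r ≈ 2·0.0310513 = 6.21025%.

6.210%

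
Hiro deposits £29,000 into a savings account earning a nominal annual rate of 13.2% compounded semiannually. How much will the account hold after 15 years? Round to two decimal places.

Growth factor = (1 + 0.066)^30 ≈ 6.80324546311.
A ≈ 29,000 × 6.80324546311 ≈ 197,294.1184.

£197,294.12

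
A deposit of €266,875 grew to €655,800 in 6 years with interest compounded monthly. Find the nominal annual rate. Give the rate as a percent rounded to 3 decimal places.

(1 + r/12)^72 = 655,800/266,875 = 2.45733.
1 + r/12 = 2.45733^(1/72) ≈ 1.012565, so r/12 ≈ 0.0125654.
r ≈ 12·0.0125654 = 15.07854%.

15.079%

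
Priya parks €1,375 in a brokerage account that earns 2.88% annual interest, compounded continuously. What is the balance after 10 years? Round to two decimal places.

A = P·e^(rt) = 1,375·e^(0.0288·10) = 1,375·e^0.288.
e^0.288 ≈ 1.333757304, so A ≈ 1,833.9163.

€1,833.92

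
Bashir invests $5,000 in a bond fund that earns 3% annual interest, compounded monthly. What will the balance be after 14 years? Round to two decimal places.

$7,605.82

Growth factor = (1 + 0.0025)^168 ≈ 1.521164064.
A ≈ 5,000 × 1.521164064 ≈ 7,605.8203.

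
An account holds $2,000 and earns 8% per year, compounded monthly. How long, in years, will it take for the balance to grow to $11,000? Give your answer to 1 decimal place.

21.4 years

(1 + 0.00666667)^(12t) = 11,000/2,000 = 5.5.
12t·ln(1 + 0.00666667) = ln(5.5); 12t = 1.7047/0.00664454 ≈ 256.5636.
t ≈ 21.3803 years.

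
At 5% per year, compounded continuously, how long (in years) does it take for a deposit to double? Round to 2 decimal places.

e^(0.05t) = 2, so 0.05t = ln 2 ≈ 0.69315.
t ≈ 0.69315/0.05 ≈ 13.8629.

13.86 years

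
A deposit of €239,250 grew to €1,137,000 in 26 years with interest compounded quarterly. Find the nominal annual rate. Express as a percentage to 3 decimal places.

6.040%

The 104-period growth factor is 1,137,000/239,250 = 4.75235.
r/4 = 4.75235^(1/104) − 1 ≈ 0.0150998, so r ≈ 4·0.0150998 = 6.03991%.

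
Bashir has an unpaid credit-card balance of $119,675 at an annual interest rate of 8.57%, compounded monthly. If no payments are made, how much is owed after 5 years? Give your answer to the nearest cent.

$183,416.02

Periodic rate = 8.57%/12 = 0.00714167; periods = 12·5 = 60.
A = 119,675·(1 + 0.0857/12)^60 ≈ 119,675·1.53261763197 ≈ 183,416.0151.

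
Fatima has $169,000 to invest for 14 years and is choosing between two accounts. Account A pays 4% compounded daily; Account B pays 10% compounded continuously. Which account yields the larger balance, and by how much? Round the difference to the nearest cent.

Account A growth factor: (1 + 0.04/365)^5110 ≈ 1.75061878578; balance ≈ 295,854.5748.
Account B growth factor: e^(0.1·14) = e^1.4 ≈ 4.05519996684; balance ≈ 685,328.7944.
Account B is larger by 389,474.2196.

Account B, by $389,474.22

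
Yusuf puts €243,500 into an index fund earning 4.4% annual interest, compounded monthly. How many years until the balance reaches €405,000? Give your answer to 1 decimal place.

11.6 years

(1 + 0.00366667)^(12t) = 405,000/243,500 = 1.6632.
12t·ln(1 + 0.00366667) = ln(1.6632); 12t = 0.50877/0.00365996 ≈ 139.0097.
t ≈ 11.5841 years.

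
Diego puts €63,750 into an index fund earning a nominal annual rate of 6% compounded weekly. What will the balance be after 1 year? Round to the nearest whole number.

Growth factor = (1 + 0.06/52)^52 ≈ 1.0617998195.
A ≈ 63,750 × 1.0617998195 ≈ 67,689.7385.

€67,690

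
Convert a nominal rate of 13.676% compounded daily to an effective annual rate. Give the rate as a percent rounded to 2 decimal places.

EAR = (1 + 13.676%/365)^365 − 1 = (1 + 0.000374685)^365 − 1.
(1 + 0.000374685)^365 ≈ 1.146524, so EAR ≈ 14.65236%.

14.65%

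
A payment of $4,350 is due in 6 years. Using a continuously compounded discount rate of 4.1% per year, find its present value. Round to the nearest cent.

$3,401.36

P = A·e^(−rt) = 4,350·e^(−0.246).
e^(−0.246) ≈ 0.7819222249, so P ≈ 3,401.3617.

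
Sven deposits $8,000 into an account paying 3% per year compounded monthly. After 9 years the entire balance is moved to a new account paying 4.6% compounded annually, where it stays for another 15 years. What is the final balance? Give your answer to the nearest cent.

After 9 years at 3%: 8,000 × 1.3095231476 ≈ 10,476.1852.
Then 15 years at 4.6%: 10,476.1852 × 1.9632484714 ≈ 20,567.3545.

$20,567.35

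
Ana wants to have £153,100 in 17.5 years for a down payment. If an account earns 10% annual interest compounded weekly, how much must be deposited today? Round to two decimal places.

£26,649.54

Periodic rate = 10%/52 = 0.00192308; 910 periods.
P = 153,100/(1 + 0.1/52)^910 ≈ 153,100/5.74493996841 ≈ 26,649.5387.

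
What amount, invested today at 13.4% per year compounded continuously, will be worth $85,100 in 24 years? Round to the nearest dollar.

P = A·e^(−rt) = 85,100·e^(−3.216).
e^(−3.216) ≈ 0.040115198561, so P ≈ 3,413.8034.

$3,414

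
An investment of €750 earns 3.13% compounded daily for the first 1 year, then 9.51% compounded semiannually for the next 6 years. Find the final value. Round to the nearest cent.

€1,351.30

Phase 1: 750·(1 + 0.0313/365)^365 ≈ 773.8452.
Phase 2: 773.8452·(1 + 0.04755)^12 ≈ 1,351.2983.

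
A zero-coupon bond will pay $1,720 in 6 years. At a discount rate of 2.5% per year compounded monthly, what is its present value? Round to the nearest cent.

Growth factor = (1 + 0.025/12)^72 ≈ 1.161652972.
P = 1,720/1.161652972 ≈ 1,480.6487.

$1,480.65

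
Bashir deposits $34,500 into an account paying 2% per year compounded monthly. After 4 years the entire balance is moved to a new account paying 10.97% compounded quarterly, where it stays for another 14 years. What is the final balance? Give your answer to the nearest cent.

Phase 1: 34,500·(1 + 0.02/12)^48 ≈ 37,370.9151.
Phase 2: 37,370.9151·(1 + 0.027425)^56 ≈ 170,036.0315.

$170,036.03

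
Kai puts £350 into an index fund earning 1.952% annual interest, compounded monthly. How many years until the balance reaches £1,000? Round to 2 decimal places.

53.83 years

(1 + 0.00162667)^(12t) = 1,000/350 = 2.8571.
12t·ln(1 + 0.00162667) = ln(2.8571); 12t = 1.0498/0.00162535 ≈ 645.9072.
t ≈ 53.8256 years.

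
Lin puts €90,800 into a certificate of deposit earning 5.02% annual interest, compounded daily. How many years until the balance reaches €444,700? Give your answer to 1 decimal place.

(1 + 0.000137534)^(365t) = 444,700/90,800 = 4.8976.
365t·ln(1 + 0.000137534) = ln(4.8976); 365t = 1.5887/0.000137525 ≈ 11552.3944.
t ≈ 31.6504 years.

31.7 years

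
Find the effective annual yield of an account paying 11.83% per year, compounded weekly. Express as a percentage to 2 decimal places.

One year is 52 periods at 0.002275 each: (1 + 0.002275)^52 ≈ 1.125431.
EAR = 1.125431 − 1 ≈ 12.54305%.

12.54%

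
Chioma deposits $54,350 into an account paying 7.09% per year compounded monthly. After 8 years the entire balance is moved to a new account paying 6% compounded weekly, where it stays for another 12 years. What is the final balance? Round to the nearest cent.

Phase 1: 54,350·(1 + 0.0709/12)^96 ≈ 95,676.7748.
Phase 2: 95,676.7748·(1 + 0.06/52)^624 ≈ 196,479.9746.

$196,479.97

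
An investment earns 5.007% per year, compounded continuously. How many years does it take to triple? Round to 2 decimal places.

21.94 years

e^(0.05007t) = 3, so 0.05007t = ln 3 ≈ 1.0986.
t ≈ 1.0986/0.05007 ≈ 21.9415.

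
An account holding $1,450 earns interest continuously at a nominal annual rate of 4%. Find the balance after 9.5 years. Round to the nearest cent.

$2,120.31

A = P·e^(rt) = 1,450·e^(0.04·9.5) = 1,450·e^0.38.
e^0.38 ≈ 1.462284589, so A ≈ 2,120.3127.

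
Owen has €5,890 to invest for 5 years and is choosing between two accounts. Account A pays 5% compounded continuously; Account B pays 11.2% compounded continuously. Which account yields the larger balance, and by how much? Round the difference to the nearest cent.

Account B, by €2,748.55

A: e^(0.05·5) = e^0.25 ≈ 1.284025417, so 5,890 × 1.284025417 ≈ 7,562.9097.
B: e^(0.112·5) = e^0.56 ≈ 1.7506725003, so 5,890 × 1.7506725003 ≈ 10,311.4610.
Difference ≈ 2,748.5513 in favor of B.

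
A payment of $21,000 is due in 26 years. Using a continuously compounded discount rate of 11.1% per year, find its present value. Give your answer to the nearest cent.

P = A·e^(−rt) = 21,000·e^(−2.886).
e^(−2.886) ≈ 0.055798962665, so P ≈ 1,171.7782.

$1,171.78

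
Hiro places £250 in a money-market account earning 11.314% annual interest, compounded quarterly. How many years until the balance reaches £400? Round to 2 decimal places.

We need (1 + 0.028285)^(4t) = 1.6, so 4t = ln 1.6 / ln 1.028285 ≈ 16.8506.
t ≈ 16.8506/4 = 4.2127 years.

4.21 years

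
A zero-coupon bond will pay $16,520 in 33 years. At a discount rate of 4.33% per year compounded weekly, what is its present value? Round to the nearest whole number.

$3,960

Periodic rate = 4.33%/52 = 0.000832692; 1716 periods.
P = 16,520/(1 + 0.0433/52)^1716 ≈ 16,520/4.1716240192 ≈ 3,960.0884.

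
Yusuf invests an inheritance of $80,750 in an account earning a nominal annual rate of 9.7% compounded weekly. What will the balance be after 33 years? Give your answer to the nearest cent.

Growth factor = (1 + 0.097/52)^1716 ≈ 24.48395878231.
A ≈ 80,750 × 24.48395878231 ≈ 1,977,079.6717.

$1,977,079.67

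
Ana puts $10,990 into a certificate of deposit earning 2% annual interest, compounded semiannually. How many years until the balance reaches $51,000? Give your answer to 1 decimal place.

77.1 years

(1 + 0.01)^(2t) = 51,000/10,990 = 4.6406.
2t·ln(1 + 0.01) = ln(4.6406); 2t = 1.5348/0.00995033 ≈ 154.2501.
t ≈ 77.1251 years.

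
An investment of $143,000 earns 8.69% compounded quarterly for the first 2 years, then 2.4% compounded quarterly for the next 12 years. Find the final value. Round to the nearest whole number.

Phase 1: 143,000·(1 + 0.021725)^8 ≈ 169,827.5708.
Phase 2: 169,827.5708·(1 + 0.006)^48 ≈ 226,313.9226.

$226,314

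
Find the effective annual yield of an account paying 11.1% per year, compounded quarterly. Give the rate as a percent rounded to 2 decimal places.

One year is 4 periods at 0.02775 each: (1 + 0.02775)^4 ≈ 1.115706.
EAR = 1.115706 − 1 ≈ 11.57064%.

11.57%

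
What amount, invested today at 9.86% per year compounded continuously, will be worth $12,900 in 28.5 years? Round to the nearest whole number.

$777

P = A·e^(−rt) = 12,900·e^(−2.8101).
e^(−2.8101) ≈ 0.060198972194, so P ≈ 776.5667.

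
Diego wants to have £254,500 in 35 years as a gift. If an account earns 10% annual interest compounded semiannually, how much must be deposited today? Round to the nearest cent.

£8,364.44

Growth factor = (1 + 0.05)^70 ≈ 30.4264255355.
P = 254,500/30.4264255355 ≈ 8,364.4396.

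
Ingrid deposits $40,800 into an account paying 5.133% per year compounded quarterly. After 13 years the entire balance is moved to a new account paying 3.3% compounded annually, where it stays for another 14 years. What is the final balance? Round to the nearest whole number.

Phase 1: 40,800·(1 + 0.0128325)^52 ≈ 79,180.2470.
Phase 2: 79,180.2470·(1 + 0.033)^14 ≈ 124,744.4847.

$124,744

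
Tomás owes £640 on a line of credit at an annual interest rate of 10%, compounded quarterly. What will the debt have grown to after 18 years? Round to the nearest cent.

Periodic rate = 10%/4 = 0.025; periods = 4·18 = 72.
A = 640·(1 + 0.025)^72 ≈ 640·5.917228062 ≈ 3,787.0260.

£3,787.03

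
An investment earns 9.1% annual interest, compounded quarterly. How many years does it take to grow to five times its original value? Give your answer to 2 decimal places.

17.89 years

(1 + 0.02275)^(4t) = 5.
4t = ln 5 / ln(1 + 0.02275) ≈ 1.6094/0.0224951 ≈ 71.5462.
t ≈ 17.8866.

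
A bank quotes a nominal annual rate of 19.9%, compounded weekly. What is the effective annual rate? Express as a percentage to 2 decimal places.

21.97%

One year is 52 periods at 0.00382692 each: (1 + 0.00382692)^52 ≈ 1.219719.
EAR = 1.219719 − 1 ≈ 21.97186%.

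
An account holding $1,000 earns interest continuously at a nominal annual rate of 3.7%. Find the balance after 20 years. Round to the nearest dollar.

$2,096

A = P·e^(rt) = 1,000·e^(0.037·20) = 1,000·e^0.74.
e^0.74 ≈ 2.095935514, so A ≈ 2,095.9355.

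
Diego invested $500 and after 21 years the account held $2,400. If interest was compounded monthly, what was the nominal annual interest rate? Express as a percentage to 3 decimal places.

7.493%

The 252-period growth factor is 2,400/500 = 4.8.
r/12 = 4.8^(1/252) − 1 ≈ 0.00624408, so r ≈ 12·0.00624408 = 7.49290%.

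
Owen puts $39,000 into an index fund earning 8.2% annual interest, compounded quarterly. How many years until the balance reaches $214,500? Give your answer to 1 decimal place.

21.0 years

(1 + 0.0205)^(4t) = 214,500/39,000 = 5.5.
4t·ln(1 + 0.0205) = ln(5.5); 4t = 1.7047/0.0202927 ≈ 84.0079.
t ≈ 21.0020 years.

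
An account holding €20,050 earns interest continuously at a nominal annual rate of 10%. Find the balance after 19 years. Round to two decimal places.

€134,052.18

A = P·e^(rt) = 20,050·e^(0.1·19) = 20,050·e^1.9.
e^1.9 ≈ 6.68589444228, so A ≈ 134,052.1836.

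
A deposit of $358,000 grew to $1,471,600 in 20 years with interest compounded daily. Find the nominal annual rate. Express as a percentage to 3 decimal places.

The 7300-period growth factor is 1,471,600/358,000 = 4.11061.
r/365 = 4.11061^(1/7300) − 1 ≈ 0.000193659, so r ≈ 365·0.000193659 = 7.06855%.

7.069%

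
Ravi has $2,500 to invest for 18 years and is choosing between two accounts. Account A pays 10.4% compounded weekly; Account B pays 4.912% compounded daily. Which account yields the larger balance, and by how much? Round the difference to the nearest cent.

A: (1 + 0.002)^936 ≈ 6.489143127, so 2,500 × 6.489143127 ≈ 16,222.8578.
B: (1 + 0.04912/365)^6570 ≈ 2.420805927, so 2,500 × 2.420805927 ≈ 6,052.0148.
Difference ≈ 10,170.8430 in favor of A.

Account A, by $10,170.84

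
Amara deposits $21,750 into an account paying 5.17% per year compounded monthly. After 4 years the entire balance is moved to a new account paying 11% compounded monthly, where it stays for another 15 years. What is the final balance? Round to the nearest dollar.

Phase 1: 21,750·(1 + 0.0517/12)^48 ≈ 26,734.8926.
Phase 2: 26,734.8926·(1 + 0.11/12)^180 ≈ 138,165.5980.

$138,166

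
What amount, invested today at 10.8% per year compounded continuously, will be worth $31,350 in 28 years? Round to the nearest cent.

$1,523.81

P = A·e^(−rt) = 31,350·e^(−3.024).
e^(−3.024) ≈ 0.048606403378, so P ≈ 1,523.8107.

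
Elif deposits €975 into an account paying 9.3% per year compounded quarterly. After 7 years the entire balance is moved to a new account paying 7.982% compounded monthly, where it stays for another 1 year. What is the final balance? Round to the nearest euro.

After 7 years at 9.3%: 975 × 1.903220438 ≈ 1,855.6399.
Then 1 years at 7.982%: 1,855.6399 × 1.082805874 ≈ 2,009.2978.

€2,009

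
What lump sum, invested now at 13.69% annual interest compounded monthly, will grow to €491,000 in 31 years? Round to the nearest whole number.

€7,218

Periodic rate = 13.69%/12 = 0.0114083; 372 periods.
P = 491,000/(1 + 0.1369/12)^372 ≈ 491,000/68.0249561886 ≈ 7,217.9392.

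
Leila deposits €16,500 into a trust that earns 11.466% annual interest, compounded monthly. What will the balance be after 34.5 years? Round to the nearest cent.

€845,857.76

Periodic rate = 11.466%/12 = 0.009555; periods = 12·34.5 = 414.
A = 16,500·(1 + 0.009555)^414 ≈ 16,500·51.2641069305 ≈ 845,857.7644.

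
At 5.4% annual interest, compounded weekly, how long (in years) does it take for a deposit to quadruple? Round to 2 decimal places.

25.69 years

(1 + 0.00103846)^(52t) = 4.
52t = ln 4 / ln(1 + 0.00103846) ≈ 1.3863/0.00103792 ≈ 1335.6432.
t ≈ 25.6854.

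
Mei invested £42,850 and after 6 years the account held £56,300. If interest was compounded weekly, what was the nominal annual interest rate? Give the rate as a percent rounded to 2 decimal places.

The 312-period growth factor is 56,300/42,850 = 1.31389.
r/52 = 1.31389^(1/312) − 1 ≈ 0.000875347, so r ≈ 52·0.000875347 = 4.55181%.

4.55%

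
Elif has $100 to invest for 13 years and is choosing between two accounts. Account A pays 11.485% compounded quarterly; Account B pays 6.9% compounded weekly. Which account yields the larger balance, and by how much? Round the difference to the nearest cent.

Account A growth factor: (1 + 0.0287125)^52 ≈ 4.35801665; balance ≈ 435.8017.
Account B growth factor: (1 + 0.069/52)^676 ≈ 2.4507777; balance ≈ 245.0778.
Account A is larger by 190.7239.

Account A, by $190.72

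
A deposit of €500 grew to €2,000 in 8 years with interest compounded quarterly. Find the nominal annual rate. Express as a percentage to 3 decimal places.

(1 + r/4)^32 = 2,000/500 = 4.
1 + r/4 = 4^(1/32) ≈ 1.044274, so r/4 ≈ 0.0442738.
r ≈ 4·0.0442738 = 17.70951%.

17.710%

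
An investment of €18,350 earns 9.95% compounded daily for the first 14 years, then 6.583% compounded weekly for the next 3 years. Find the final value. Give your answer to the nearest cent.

€89,999.57

After 14 years at 9.95%: 18,350 × 4.0261483184 ≈ 73,879.8216.
Then 3 years at 6.583%: 73,879.8216 × 1.2181887178 ≈ 89,999.5652.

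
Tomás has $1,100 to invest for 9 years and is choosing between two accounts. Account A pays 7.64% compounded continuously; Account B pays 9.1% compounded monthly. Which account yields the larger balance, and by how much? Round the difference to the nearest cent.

Account A growth factor: e^(0.0764·9) = e^0.6876 ≈ 1.988936353; balance ≈ 2,187.8300.
Account B growth factor: (1 + 0.091/12)^108 ≈ 2.261232991; balance ≈ 2,487.3563.
Account B is larger by 299.5263.

Account B, by $299.53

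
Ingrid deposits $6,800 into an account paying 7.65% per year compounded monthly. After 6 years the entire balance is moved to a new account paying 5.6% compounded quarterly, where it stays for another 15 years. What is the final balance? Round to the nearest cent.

Phase 1: 6,800·(1 + 0.006375)^72 ≈ 10,745.2709.
Phase 2: 10,745.2709·(1 + 0.014)^60 ≈ 24,745.4108.

$24,745.41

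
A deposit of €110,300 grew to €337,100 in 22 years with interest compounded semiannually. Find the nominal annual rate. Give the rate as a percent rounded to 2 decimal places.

5.14%

(1 + r/2)^44 = 337,100/110,300 = 3.05621.
1 + r/2 = 3.05621^(1/44) ≈ 1.025715, so r/2 ≈ 0.0257154.
r ≈ 2·0.0257154 = 5.14309%.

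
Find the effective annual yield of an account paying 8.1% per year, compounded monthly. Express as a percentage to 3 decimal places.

EAR = (1 + 8.1%/12)^12 − 1 = (1 + 0.00675)^12 − 1.
(1 + 0.00675)^12 ≈ 1.084076, so EAR ≈ 8.40758%.

8.408%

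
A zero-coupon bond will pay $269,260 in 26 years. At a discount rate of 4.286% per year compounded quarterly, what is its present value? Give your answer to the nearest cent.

Periodic rate = 4.286%/4 = 0.010715; 104 periods.
P = 269,260/(1 + 0.010715)^104 ≈ 269,260/3.02960462286 ≈ 88,876.2837.

$88,876.28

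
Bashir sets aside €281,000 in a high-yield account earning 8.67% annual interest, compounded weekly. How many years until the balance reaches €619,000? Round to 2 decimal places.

(1 + 0.00166731)^(52t) = 619,000/281,000 = 2.2028.
52t·ln(1 + 0.00166731) = ln(2.2028); 52t = 0.78975/0.00166592 ≈ 474.0629.
t ≈ 9.1166 years.

9.12 years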